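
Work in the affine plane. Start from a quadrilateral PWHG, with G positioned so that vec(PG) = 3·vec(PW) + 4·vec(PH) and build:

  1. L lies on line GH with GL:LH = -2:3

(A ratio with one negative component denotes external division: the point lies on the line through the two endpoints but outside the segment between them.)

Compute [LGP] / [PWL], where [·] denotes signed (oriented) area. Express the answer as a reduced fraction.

[LGP]:[PWL] = 3/5

Assign P = (0, 0), W = (1, 0), H = (0, 1), G = (3, 4) — the answer is frame-independent, so this choice is without loss of generality.
1. L lies on line GH with GL:LH = -2:3 ⇒ L = (9, 10)
2·[LGP] = 6, 2·[PWL] = 10
[LGP]:[PWL] = 6:10 = 3/5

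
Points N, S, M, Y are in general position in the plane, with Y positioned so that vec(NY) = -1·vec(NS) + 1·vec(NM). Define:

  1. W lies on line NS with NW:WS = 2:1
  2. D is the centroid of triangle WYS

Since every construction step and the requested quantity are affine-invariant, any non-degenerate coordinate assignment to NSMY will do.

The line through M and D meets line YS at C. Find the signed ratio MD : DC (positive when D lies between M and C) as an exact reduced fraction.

Assign N = (0, 0), S = (1, 0), M = (0, 1), Y = (-1, 1) — the answer is frame-independent, so this choice is without loss of generality.
1. W lies on line NS with NW:WS = 2:1 ⇒ W = (2/3, 0)
2. D is the centroid of triangle WYS ⇒ D = (2/9, 1/3)
line MD meets YS at C = (1/5, 2/5)
D = M + t·(C−M) with t = 10/9, so MD:DC = 10/9:-1/9

MD:DC = -10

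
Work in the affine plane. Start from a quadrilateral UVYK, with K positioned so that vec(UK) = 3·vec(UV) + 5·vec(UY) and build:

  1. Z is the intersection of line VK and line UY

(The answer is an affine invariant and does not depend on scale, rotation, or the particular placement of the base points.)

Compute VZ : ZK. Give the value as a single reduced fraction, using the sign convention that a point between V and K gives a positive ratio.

VZ:ZK = -1/3

Work in coordinates with U = (0, 0), V = (1, 0), Y = (0, 1), K = (3, 5).
1. Z is the intersection of line VK and line UY ⇒ Z = (0, -5/2)
Z = V + t·(K−V) with t = -1/2, so VZ:ZK = t:(1−t) = -1/2:3/2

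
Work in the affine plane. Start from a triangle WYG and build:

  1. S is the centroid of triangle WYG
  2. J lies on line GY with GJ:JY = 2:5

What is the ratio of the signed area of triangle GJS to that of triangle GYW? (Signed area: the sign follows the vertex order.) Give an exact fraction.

[GJS]:[GYW] = 2/21

Assign W = (0, 0), Y = (1, 0), G = (0, 1) — the answer is frame-independent, so this choice is without loss of generality.
1. S is the centroid of triangle WYG ⇒ S = (1/3, 1/3)
2. J lies on line GY with GJ:JY = 2:5 ⇒ J = (2/7, 5/7)
2·[GJS] = -2/21, 2·[GYW] = -1
[GJS]:[GYW] = -2/21:-1 = 2/21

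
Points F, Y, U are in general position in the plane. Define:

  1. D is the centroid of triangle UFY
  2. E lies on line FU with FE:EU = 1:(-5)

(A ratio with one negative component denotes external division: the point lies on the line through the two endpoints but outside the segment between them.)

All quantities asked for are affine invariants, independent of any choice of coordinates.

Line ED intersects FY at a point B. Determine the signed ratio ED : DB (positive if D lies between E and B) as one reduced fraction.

ED:DB = -7/4

Assign F = (0, 0), Y = (1, 0), U = (0, 1) — the answer is frame-independent, so this choice is without loss of generality.
1. D is the centroid of triangle UFY ⇒ D = (1/3, 1/3)
2. E lies on line FU with FE:EU = 1:(-5) ⇒ E = (0, -1/4)
line ED meets FY at B = (1/7, 0)
D = E + t·(B−E) with t = 7/3, so ED:DB = 7/3:-4/3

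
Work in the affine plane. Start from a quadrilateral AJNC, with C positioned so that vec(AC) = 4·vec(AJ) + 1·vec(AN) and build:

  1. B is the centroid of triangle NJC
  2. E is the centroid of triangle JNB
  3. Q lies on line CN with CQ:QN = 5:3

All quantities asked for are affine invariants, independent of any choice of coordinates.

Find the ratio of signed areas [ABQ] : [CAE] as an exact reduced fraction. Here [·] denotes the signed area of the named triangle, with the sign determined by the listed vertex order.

Choose coordinates A = (0, 0), J = (1, 0), N = (0, 1), C = (4, 1).
1. B is the centroid of triangle NJC ⇒ B = (5/3, 2/3)
2. E is the centroid of triangle JNB ⇒ E = (8/9, 5/9)
3. Q lies on line CN with CQ:QN = 5:3 ⇒ Q = (3/2, 1)
2·[ABQ] = 2/3, 2·[CAE] = -4/3
[ABQ]:[CAE] = 2/3:-4/3 = -1/2

[ABQ]:[CAE] = -1/2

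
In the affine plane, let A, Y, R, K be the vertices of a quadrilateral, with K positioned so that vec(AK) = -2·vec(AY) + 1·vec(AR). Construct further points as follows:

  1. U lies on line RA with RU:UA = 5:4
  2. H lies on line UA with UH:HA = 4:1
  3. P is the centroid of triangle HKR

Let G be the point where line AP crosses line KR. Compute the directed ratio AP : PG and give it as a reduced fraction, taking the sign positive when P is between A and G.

AP:PG = 94/41

Choose coordinates A = (0, 0), Y = (1, 0), R = (0, 1), K = (-2, 1).
1. U lies on line RA with RU:UA = 5:4 ⇒ U = (0, 4/9)
2. H lies on line UA with UH:HA = 4:1 ⇒ H = (0, 4/45)
3. P is the centroid of triangle HKR ⇒ P = (-2/3, 94/135)
line AP meets KR at G = (-45/47, 1)
P = A + t·(G−A) with t = 94/135, so AP:PG = 94/135:41/135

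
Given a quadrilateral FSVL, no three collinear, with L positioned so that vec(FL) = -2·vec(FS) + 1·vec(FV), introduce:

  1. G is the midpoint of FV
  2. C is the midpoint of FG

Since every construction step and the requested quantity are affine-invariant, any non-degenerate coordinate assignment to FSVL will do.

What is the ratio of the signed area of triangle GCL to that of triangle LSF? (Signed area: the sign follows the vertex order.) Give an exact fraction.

Work in coordinates with F = (0, 0), S = (1, 0), V = (0, 1), L = (-2, 1).
1. G is the midpoint of FV ⇒ G = (0, 1/2)
2. C is the midpoint of FG ⇒ C = (0, 1/4)
2·[GCL] = -1/2, 2·[LSF] = -1
[GCL]:[LSF] = -1/2:-1 = 1/2

[GCL]:[LSF] = 1/2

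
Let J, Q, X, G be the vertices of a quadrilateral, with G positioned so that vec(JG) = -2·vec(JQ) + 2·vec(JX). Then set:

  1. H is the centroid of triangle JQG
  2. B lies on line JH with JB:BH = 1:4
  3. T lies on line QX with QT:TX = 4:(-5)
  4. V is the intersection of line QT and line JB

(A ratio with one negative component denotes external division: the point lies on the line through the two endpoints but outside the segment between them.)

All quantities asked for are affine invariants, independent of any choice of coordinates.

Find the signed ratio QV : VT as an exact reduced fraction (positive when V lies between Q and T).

Choose coordinates J = (0, 0), Q = (1, 0), X = (0, 1), G = (-2, 2).
1. H is the centroid of triangle JQG ⇒ H = (-1/3, 2/3)
2. B lies on line JH with JB:BH = 1:4 ⇒ B = (-1/15, 2/15)
3. T lies on line QX with QT:TX = 4:(-5) ⇒ T = (5, -4)
4. V is the intersection of line QT and line JB ⇒ V = (-1, 2)
V = Q + t·(T−Q) with t = -1/2, so QV:VT = t:(1−t) = -1/2:3/2

QV:VT = -1/3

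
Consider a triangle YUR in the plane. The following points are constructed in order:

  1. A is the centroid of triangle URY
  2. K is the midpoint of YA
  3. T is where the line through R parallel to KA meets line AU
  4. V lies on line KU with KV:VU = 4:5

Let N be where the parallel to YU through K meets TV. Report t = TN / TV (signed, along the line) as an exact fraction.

Assign Y = (0, 0), U = (1, 0), R = (0, 1) — the answer is frame-independent, so this choice is without loss of generality.
1. A is the centroid of triangle URY ⇒ A = (1/3, 1/3)
2. K is the midpoint of YA ⇒ K = (1/6, 1/6)
3. T is where the line through R parallel to KA meets line AU ⇒ T = (-1/3, 2/3)
4. V lies on line KU with KV:VU = 4:5 ⇒ V = (29/54, 5/54)
through K parallel to YU: direction (1, 0); meets TV at N = (79/186, 1/6)
N = T + t·(V−T) with t = 27/31

t = 27/31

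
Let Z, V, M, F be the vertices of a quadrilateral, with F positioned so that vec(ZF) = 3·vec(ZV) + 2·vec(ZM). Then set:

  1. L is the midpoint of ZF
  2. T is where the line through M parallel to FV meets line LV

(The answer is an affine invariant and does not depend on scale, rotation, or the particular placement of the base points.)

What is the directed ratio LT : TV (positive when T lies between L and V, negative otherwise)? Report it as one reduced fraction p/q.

Assign Z = (0, 0), V = (1, 0), M = (0, 1), F = (3, 2) — the answer is frame-independent, so this choice is without loss of generality.
1. L is the midpoint of ZF ⇒ L = (3/2, 1)
2. T is where the line through M parallel to FV meets line LV ⇒ T = (3, 4)
T = L + t·(V−L) with t = -3, so LT:TV = t:(1−t) = -3:4

LT:TV = -3/4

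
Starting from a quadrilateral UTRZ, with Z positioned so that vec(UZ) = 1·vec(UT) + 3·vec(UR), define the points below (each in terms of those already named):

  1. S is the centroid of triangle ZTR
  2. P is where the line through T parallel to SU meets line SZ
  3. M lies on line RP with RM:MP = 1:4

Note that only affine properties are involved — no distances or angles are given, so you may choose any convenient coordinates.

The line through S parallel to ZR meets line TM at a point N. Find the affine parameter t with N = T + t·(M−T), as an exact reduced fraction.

Work in coordinates with U = (0, 0), T = (1, 0), R = (0, 1), Z = (1, 3).
1. S is the centroid of triangle ZTR ⇒ S = (2/3, 4/3)
2. P is where the line through T parallel to SU meets line SZ ⇒ P = (0, -2)
3. M lies on line RP with RM:MP = 1:4 ⇒ M = (0, 2/5)
through S parallel to ZR: direction (-1, -2); meets TM at N = (1/6, 1/3)
N = T + t·(M−T) with t = 5/6

t = 5/6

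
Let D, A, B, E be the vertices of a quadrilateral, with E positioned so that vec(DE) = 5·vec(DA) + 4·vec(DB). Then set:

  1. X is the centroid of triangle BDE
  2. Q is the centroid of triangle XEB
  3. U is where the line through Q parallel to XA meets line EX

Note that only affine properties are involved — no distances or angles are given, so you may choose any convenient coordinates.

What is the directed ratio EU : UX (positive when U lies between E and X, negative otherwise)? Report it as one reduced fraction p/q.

Work in coordinates with D = (0, 0), A = (1, 0), B = (0, 1), E = (5, 4).
1. X is the centroid of triangle BDE ⇒ X = (5/3, 5/3)
2. Q is the centroid of triangle XEB ⇒ Q = (20/9, 20/9)
3. U is where the line through Q parallel to XA meets line EX ⇒ U = (115/54, 215/108)
U = E + t·(X−E) with t = 31/36, so EU:UX = t:(1−t) = 31/36:5/36

EU:UX = 31/5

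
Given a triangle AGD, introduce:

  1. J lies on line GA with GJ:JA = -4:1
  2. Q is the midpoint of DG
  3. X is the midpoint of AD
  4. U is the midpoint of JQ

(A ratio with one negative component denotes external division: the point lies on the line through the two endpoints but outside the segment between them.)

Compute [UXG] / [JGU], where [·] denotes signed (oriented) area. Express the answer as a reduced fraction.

Assign A = (0, 0), G = (1, 0), D = (0, 1) — the answer is frame-independent, so this choice is without loss of generality.
1. J lies on line GA with GJ:JA = -4:1 ⇒ J = (-1/3, 0)
2. Q is the midpoint of DG ⇒ Q = (1/2, 1/2)
3. X is the midpoint of AD ⇒ X = (0, 1/2)
4. U is the midpoint of JQ ⇒ U = (1/12, 1/4)
2·[UXG] = -5/24, 2·[JGU] = 1/3
[UXG]:[JGU] = -5/24:1/3 = -5/8

[UXG]:[JGU] = -5/8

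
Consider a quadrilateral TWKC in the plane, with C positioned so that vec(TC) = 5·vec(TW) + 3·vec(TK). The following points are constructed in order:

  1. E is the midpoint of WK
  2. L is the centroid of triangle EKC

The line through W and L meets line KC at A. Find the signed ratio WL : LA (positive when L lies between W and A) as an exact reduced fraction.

Work in coordinates with T = (0, 0), W = (1, 0), K = (0, 1), C = (5, 3).
1. E is the midpoint of WK ⇒ E = (1/2, 1/2)
2. L is the centroid of triangle EKC ⇒ L = (11/6, 3/2)
line WL meets KC at A = (2, 9/5)
L = W + t·(A−W) with t = 5/6, so WL:LA = 5/6:1/6

WL:LA = 5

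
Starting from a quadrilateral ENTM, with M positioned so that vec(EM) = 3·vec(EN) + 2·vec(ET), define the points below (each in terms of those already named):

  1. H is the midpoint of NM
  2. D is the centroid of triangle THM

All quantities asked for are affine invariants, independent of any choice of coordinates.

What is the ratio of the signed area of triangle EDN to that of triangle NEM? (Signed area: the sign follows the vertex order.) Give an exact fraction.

[EDN]:[NEM] = 2/3

Set E = (0, 0), N = (1, 0), T = (0, 1), M = (3, 2); any affine frame gives the same invariant.
1. H is the midpoint of NM ⇒ H = (2, 1)
2. D is the centroid of triangle THM ⇒ D = (5/3, 4/3)
2·[EDN] = -4/3, 2·[NEM] = -2
[EDN]:[NEM] = -4/3:-2 = 2/3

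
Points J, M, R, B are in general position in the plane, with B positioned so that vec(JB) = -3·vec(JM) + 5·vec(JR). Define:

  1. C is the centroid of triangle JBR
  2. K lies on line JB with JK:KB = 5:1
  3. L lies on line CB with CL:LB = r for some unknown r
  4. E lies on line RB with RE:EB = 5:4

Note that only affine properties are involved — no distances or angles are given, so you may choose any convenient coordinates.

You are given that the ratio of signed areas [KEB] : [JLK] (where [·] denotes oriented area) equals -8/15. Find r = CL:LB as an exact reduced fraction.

Set J = (0, 0), M = (1, 0), R = (0, 1), B = (-3, 5); any affine frame gives the same invariant.
1. C is the centroid of triangle JBR ⇒ C = (-1, 2)
2. K lies on line JB with JK:KB = 5:1 ⇒ K = (-5/2, 25/6)
3. With CL:LB = r, write λ = r/(r+1) so L = C + λ·(B−C); L is affine-linear in λ
4. E lies on line RB with RE:EB = 5:4 ⇒ E = (-5/3, 29/9)
Every point depending on L is an affine combination of L and λ-independent points, so each such coordinate is linear in λ; the λ² term in each signed area is a multiple of (B−C)×(B−C) = 0, so 2·[KEB] and 2·[JLK] are each linear in λ. Evaluating at λ=0 and λ=1:
  2·[KEB] = 2/9,   2·[JLK] = -5/6·λ + 5/6
So [KEB]:[JLK] = (2/9) / (-5/6·λ + 5/6). Setting this equal to -8/15:
  2/9 = -8/15·(-5/6·λ + 5/6)  ⇒  λ = 3/2
Then r = λ/(1−λ) = (3/2)/(-1/2) = -3. Check: with r = -3, L = (-4, 13/2) and [KEB]:[JLK] = -8/15 as required.

r = -3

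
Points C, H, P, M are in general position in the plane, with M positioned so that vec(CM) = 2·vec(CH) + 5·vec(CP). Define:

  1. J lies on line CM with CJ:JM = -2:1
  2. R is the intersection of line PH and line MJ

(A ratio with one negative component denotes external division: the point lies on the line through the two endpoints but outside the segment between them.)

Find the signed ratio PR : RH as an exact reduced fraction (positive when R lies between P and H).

Assign C = (0, 0), H = (1, 0), P = (0, 1), M = (2, 5) — the answer is frame-independent, so this choice is without loss of generality.
1. J lies on line CM with CJ:JM = -2:1 ⇒ J = (4, 10)
2. R is the intersection of line PH and line MJ ⇒ R = (2/7, 5/7)
R = P + t·(H−P) with t = 2/7, so PR:RH = t:(1−t) = 2/7:5/7

PR:RH = 2/5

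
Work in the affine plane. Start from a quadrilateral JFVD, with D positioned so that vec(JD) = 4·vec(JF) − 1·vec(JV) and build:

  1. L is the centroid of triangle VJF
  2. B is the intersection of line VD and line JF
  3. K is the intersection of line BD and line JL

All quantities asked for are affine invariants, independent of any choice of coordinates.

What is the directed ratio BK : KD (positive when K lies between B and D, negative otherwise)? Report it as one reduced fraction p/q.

BK:KD = -2/5

Set J = (0, 0), F = (1, 0), V = (0, 1), D = (4, -1); any affine frame gives the same invariant.
1. L is the centroid of triangle VJF ⇒ L = (1/3, 1/3)
2. B is the intersection of line VD and line JF ⇒ B = (2, 0)
3. K is the intersection of line BD and line JL ⇒ K = (2/3, 2/3)
K = B + t·(D−B) with t = -2/3, so BK:KD = t:(1−t) = -2/3:5/3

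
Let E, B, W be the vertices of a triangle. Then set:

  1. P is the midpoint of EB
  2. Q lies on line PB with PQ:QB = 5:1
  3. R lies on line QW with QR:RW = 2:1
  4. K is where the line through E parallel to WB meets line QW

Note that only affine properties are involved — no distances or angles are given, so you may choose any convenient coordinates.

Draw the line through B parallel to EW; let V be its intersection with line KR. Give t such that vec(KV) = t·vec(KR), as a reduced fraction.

Choose coordinates E = (0, 0), B = (1, 0), W = (0, 1).
1. P is the midpoint of EB ⇒ P = (1/2, 0)
2. Q lies on line PB with PQ:QB = 5:1 ⇒ Q = (11/12, 0)
3. R lies on line QW with QR:RW = 2:1 ⇒ R = (11/36, 2/3)
4. K is where the line through E parallel to WB meets line QW ⇒ K = (11, -11)
through B parallel to EW: direction (0, 1); meets KR at V = (1, -1/11)
V = K + t·(R−K) with t = 72/77

t = 72/77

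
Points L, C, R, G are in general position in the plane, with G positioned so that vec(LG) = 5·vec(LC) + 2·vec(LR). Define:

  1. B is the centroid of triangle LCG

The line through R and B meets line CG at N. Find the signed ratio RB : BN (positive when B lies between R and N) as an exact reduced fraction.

Choose coordinates L = (0, 0), C = (1, 0), R = (0, 1), G = (5, 2).
1. B is the centroid of triangle LCG ⇒ B = (2, 2/3)
line RB meets CG at N = (9/4, 5/8)
B = R + t·(N−R) with t = 8/9, so RB:BN = 8/9:1/9

RB:BN = 8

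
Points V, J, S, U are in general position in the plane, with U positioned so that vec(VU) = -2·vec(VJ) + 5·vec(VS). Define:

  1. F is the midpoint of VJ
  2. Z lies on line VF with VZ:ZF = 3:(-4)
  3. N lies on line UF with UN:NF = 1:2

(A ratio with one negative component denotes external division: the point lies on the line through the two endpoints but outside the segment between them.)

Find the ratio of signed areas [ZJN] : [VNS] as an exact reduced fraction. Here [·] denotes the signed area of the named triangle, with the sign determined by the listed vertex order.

Work in coordinates with V = (0, 0), J = (1, 0), S = (0, 1), U = (-2, 5).
1. F is the midpoint of VJ ⇒ F = (1/2, 0)
2. Z lies on line VF with VZ:ZF = 3:(-4) ⇒ Z = (-3/2, 0)
3. N lies on line UF with UN:NF = 1:2 ⇒ N = (-7/6, 10/3)
2·[ZJN] = 25/3, 2·[VNS] = -7/6
[ZJN]:[VNS] = 25/3:-7/6 = -50/7

[ZJN]:[VNS] = -50/7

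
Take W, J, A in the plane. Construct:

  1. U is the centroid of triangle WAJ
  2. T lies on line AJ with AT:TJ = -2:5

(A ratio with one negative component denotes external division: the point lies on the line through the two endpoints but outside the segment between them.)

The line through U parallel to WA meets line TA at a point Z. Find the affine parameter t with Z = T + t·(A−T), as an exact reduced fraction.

t = 3/2

Assign W = (0, 0), J = (1, 0), A = (0, 1) — the answer is frame-independent, so this choice is without loss of generality.
1. U is the centroid of triangle WAJ ⇒ U = (1/3, 1/3)
2. T lies on line AJ with AT:TJ = -2:5 ⇒ T = (-2/3, 5/3)
through U parallel to WA: direction (0, 1); meets TA at Z = (1/3, 2/3)
Z = T + t·(A−T) with t = 3/2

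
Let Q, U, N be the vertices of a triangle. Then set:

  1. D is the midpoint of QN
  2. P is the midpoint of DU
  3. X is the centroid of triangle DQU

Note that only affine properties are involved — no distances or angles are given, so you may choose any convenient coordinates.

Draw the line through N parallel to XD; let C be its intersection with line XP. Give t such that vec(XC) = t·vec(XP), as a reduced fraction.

Set Q = (0, 0), U = (1, 0), N = (0, 1); any affine frame gives the same invariant.
1. D is the midpoint of QN ⇒ D = (0, 1/2)
2. P is the midpoint of DU ⇒ P = (1/2, 1/4)
3. X is the centroid of triangle DQU ⇒ X = (1/3, 1/6)
through N parallel to XD: direction (-1/3, 1/3); meets XP at C = (2/3, 1/3)
C = X + t·(P−X) with t = 2

t = 2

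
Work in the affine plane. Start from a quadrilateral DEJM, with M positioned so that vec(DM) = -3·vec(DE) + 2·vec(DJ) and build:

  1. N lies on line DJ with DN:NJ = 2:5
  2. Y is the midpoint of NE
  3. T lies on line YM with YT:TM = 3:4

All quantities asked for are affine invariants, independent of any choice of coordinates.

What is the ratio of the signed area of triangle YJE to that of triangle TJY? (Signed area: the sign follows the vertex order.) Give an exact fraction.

Assign D = (0, 0), E = (1, 0), J = (0, 1), M = (-3, 2) — the answer is frame-independent, so this choice is without loss of generality.
1. N lies on line DJ with DN:NJ = 2:5 ⇒ N = (0, 2/7)
2. Y is the midpoint of NE ⇒ Y = (1/2, 1/7)
3. T lies on line YM with YT:TM = 3:4 ⇒ T = (-1, 46/49)
2·[YJE] = -5/14, 2·[TJY] = -87/98
[YJE]:[TJY] = -5/14:-87/98 = 35/87

[YJE]:[TJY] = 35/87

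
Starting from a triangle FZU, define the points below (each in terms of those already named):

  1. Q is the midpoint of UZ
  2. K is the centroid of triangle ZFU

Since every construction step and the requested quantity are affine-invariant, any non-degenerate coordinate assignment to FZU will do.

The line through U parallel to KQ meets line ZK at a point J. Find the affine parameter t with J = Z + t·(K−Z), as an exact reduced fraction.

Work in coordinates with F = (0, 0), Z = (1, 0), U = (0, 1).
1. Q is the midpoint of UZ ⇒ Q = (1/2, 1/2)
2. K is the centroid of triangle ZFU ⇒ K = (1/3, 1/3)
through U parallel to KQ: direction (1/6, 1/6); meets ZK at J = (-1/3, 2/3)
J = Z + t·(K−Z) with t = 2

t = 2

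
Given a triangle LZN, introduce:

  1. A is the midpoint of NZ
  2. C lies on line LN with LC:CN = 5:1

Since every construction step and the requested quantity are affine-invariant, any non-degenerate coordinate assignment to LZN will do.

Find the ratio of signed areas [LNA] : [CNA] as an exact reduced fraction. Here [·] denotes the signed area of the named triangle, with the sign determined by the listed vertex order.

[LNA]:[CNA] = 6

Assign L = (0, 0), Z = (1, 0), N = (0, 1) — the answer is frame-independent, so this choice is without loss of generality.
1. A is the midpoint of NZ ⇒ A = (1/2, 1/2)
2. C lies on line LN with LC:CN = 5:1 ⇒ C = (0, 5/6)
2·[LNA] = -1/2, 2·[CNA] = -1/12
[LNA]:[CNA] = -1/2:-1/12 = 6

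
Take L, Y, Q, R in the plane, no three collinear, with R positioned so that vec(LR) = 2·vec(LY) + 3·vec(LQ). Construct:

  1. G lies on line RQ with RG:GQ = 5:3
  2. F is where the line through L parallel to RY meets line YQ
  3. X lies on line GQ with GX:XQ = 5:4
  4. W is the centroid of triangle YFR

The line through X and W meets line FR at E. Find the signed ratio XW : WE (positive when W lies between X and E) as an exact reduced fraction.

Set L = (0, 0), Y = (1, 0), Q = (0, 1), R = (2, 3); any affine frame gives the same invariant.
1. G lies on line RQ with RG:GQ = 5:3 ⇒ G = (3/4, 7/4)
2. F is where the line through L parallel to RY meets line YQ ⇒ F = (1/4, 3/4)
3. X lies on line GQ with GX:XQ = 5:4 ⇒ X = (1/3, 4/3)
4. W is the centroid of triangle YFR ⇒ W = (13/12, 5/4)
line XW meets FR at E = (89/132, 57/44)
W = X + t·(E−X) with t = 11/5, so XW:WE = 11/5:-6/5

XW:WE = -11/6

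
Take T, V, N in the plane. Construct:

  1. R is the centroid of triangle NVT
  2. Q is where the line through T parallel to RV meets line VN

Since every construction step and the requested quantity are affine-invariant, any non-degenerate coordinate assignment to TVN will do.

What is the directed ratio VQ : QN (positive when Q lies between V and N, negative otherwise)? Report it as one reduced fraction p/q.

Choose coordinates T = (0, 0), V = (1, 0), N = (0, 1).
1. R is the centroid of triangle NVT ⇒ R = (1/3, 1/3)
2. Q is where the line through T parallel to RV meets line VN ⇒ Q = (2, -1)
Q = V + t·(N−V) with t = -1, so VQ:QN = t:(1−t) = -1:2

VQ:QN = -1/2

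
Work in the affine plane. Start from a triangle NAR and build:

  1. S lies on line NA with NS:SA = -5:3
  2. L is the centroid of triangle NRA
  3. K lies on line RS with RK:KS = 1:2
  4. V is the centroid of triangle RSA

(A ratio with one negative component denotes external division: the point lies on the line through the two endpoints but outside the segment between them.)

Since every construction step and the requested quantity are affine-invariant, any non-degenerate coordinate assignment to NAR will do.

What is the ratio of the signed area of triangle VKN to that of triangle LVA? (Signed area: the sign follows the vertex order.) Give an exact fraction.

Set N = (0, 0), A = (1, 0), R = (0, 1); any affine frame gives the same invariant.
1. S lies on line NA with NS:SA = -5:3 ⇒ S = (5/2, 0)
2. L is the centroid of triangle NRA ⇒ L = (1/3, 1/3)
3. K lies on line RS with RK:KS = 1:2 ⇒ K = (5/6, 2/3)
4. V is the centroid of triangle RSA ⇒ V = (7/6, 1/3)
2·[VKN] = 1/2, 2·[LVA] = -5/18
[VKN]:[LVA] = 1/2:-5/18 = -9/5

[VKN]:[LVA] = -9/5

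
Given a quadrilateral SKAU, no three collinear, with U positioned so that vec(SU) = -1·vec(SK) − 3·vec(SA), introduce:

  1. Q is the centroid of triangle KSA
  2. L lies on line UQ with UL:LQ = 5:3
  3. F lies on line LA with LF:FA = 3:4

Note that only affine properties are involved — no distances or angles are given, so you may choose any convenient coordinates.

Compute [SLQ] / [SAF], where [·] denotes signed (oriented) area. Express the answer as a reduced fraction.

Assign S = (0, 0), K = (1, 0), A = (0, 1), U = (-1, -3) — the answer is frame-independent, so this choice is without loss of generality.
1. Q is the centroid of triangle KSA ⇒ Q = (1/3, 1/3)
2. L lies on line UQ with UL:LQ = 5:3 ⇒ L = (-1/6, -11/12)
3. F lies on line LA with LF:FA = 3:4 ⇒ F = (-2/21, -2/21)
2·[SLQ] = 1/4, 2·[SAF] = 2/21
[SLQ]:[SAF] = 1/4:2/21 = 21/8

[SLQ]:[SAF] = 21/8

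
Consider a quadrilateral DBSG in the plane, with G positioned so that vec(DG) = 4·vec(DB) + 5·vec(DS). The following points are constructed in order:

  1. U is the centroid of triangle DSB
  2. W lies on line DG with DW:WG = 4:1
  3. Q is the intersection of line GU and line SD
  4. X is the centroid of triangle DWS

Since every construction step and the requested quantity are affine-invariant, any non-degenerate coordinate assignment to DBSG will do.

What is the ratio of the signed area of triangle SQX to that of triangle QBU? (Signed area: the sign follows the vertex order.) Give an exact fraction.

Choose coordinates D = (0, 0), B = (1, 0), S = (0, 1), G = (4, 5).
1. U is the centroid of triangle DSB ⇒ U = (1/3, 1/3)
2. W lies on line DG with DW:WG = 4:1 ⇒ W = (16/5, 4)
3. Q is the intersection of line GU and line SD ⇒ Q = (0, -1/11)
4. X is the centroid of triangle DWS ⇒ X = (16/15, 5/3)
2·[SQX] = 64/55, 2·[QBU] = 13/33
[SQX]:[QBU] = 64/55:13/33 = 192/65

[SQX]:[QBU] = 192/65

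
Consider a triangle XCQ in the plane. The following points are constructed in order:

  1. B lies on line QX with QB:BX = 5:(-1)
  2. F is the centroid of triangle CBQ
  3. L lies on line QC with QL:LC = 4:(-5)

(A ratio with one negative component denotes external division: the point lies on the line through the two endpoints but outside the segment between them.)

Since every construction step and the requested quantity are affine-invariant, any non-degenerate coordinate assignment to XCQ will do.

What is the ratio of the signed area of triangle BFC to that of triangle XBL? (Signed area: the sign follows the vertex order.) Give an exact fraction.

Choose coordinates X = (0, 0), C = (1, 0), Q = (0, 1).
1. B lies on line QX with QB:BX = 5:(-1) ⇒ B = (0, -1/4)
2. F is the centroid of triangle CBQ ⇒ F = (1/3, 1/4)
3. L lies on line QC with QL:LC = 4:(-5) ⇒ L = (-4, 5)
2·[BFC] = -5/12, 2·[XBL] = -1
[BFC]:[XBL] = -5/12:-1 = 5/12

[BFC]:[XBL] = 5/12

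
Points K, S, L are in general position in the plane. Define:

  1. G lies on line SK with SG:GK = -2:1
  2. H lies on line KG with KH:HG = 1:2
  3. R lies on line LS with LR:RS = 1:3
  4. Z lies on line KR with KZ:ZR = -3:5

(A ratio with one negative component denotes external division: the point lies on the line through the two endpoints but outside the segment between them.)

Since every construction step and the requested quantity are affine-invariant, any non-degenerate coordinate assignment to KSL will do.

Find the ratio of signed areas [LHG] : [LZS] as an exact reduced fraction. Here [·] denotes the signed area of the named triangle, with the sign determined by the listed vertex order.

Work in coordinates with K = (0, 0), S = (1, 0), L = (0, 1).
1. G lies on line SK with SG:GK = -2:1 ⇒ G = (-1, 0)
2. H lies on line KG with KH:HG = 1:2 ⇒ H = (-1/3, 0)
3. R lies on line LS with LR:RS = 1:3 ⇒ R = (1/4, 3/4)
4. Z lies on line KR with KZ:ZR = -3:5 ⇒ Z = (-3/8, -9/8)
2·[LHG] = -2/3, 2·[LZS] = 5/2
[LHG]:[LZS] = -2/3:5/2 = -4/15

[LHG]:[LZS] = -4/15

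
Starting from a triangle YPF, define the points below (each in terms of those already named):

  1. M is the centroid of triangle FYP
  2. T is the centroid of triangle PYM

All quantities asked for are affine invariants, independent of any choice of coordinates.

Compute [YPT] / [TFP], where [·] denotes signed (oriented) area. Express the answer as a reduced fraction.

Work in coordinates with Y = (0, 0), P = (1, 0), F = (0, 1).
1. M is the centroid of triangle FYP ⇒ M = (1/3, 1/3)
2. T is the centroid of triangle PYM ⇒ T = (4/9, 1/9)
2·[YPT] = 1/9, 2·[TFP] = -4/9
[YPT]:[TFP] = 1/9:-4/9 = -1/4

[YPT]:[TFP] = -1/4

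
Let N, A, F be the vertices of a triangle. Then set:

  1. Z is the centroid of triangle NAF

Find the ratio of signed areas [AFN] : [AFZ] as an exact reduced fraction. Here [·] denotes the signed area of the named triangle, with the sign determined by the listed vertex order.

Work in coordinates with N = (0, 0), A = (1, 0), F = (0, 1).
1. Z is the centroid of triangle NAF ⇒ Z = (1/3, 1/3)
2·[AFN] = 1, 2·[AFZ] = 1/3
[AFN]:[AFZ] = 1:1/3 = 3

[AFN]:[AFZ] = 3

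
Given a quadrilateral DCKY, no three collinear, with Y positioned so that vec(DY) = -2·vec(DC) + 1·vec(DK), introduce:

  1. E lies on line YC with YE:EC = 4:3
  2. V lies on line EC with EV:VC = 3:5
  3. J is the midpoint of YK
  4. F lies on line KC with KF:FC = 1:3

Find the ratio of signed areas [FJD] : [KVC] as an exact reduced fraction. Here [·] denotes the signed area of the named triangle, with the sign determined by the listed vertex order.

Work in coordinates with D = (0, 0), C = (1, 0), K = (0, 1), Y = (-2, 1).
1. E lies on line YC with YE:EC = 4:3 ⇒ E = (-2/7, 3/7)
2. V lies on line EC with EV:VC = 3:5 ⇒ V = (11/56, 15/56)
3. J is the midpoint of YK ⇒ J = (-1, 1)
4. F lies on line KC with KF:FC = 1:3 ⇒ F = (1/4, 3/4)
2·[FJD] = 1, 2·[KVC] = 15/28
[FJD]:[KVC] = 1:15/28 = 28/15

[FJD]:[KVC] = 28/15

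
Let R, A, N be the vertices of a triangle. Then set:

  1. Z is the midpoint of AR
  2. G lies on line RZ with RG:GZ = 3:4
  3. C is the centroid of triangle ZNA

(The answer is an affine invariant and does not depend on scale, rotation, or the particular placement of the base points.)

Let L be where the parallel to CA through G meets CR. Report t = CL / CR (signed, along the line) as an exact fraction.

Assign R = (0, 0), A = (1, 0), N = (0, 1) — the answer is frame-independent, so this choice is without loss of generality.
1. Z is the midpoint of AR ⇒ Z = (1/2, 0)
2. G lies on line RZ with RG:GZ = 3:4 ⇒ G = (3/14, 0)
3. C is the centroid of triangle ZNA ⇒ C = (1/2, 1/3)
through G parallel to CA: direction (1/2, -1/3); meets CR at L = (3/28, 1/14)
L = C + t·(R−C) with t = 11/14

t = 11/14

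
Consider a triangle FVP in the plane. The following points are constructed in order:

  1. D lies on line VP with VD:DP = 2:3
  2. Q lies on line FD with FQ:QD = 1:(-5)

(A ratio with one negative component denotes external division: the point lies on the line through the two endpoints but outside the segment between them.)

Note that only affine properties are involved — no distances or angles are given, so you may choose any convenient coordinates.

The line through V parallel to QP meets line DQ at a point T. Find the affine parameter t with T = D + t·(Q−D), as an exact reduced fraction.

Assign F = (0, 0), V = (1, 0), P = (0, 1) — the answer is frame-independent, so this choice is without loss of generality.
1. D lies on line VP with VD:DP = 2:3 ⇒ D = (3/5, 2/5)
2. Q lies on line FD with FQ:QD = 1:(-5) ⇒ Q = (-3/20, -1/10)
through V parallel to QP: direction (3/20, 11/10); meets DQ at T = (11/10, 11/15)
T = D + t·(Q−D) with t = -2/3

t = -2/3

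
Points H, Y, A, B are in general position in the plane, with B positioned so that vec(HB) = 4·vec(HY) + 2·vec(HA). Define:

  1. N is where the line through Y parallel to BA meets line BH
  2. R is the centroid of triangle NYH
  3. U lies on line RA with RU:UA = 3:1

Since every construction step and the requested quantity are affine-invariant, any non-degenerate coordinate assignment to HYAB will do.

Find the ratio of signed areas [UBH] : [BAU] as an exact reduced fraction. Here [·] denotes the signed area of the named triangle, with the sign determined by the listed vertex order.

[UBH]:[BAU] = -17/7

Set H = (0, 0), Y = (1, 0), A = (0, 1), B = (4, 2); any affine frame gives the same invariant.
1. N is where the line through Y parallel to BA meets line BH ⇒ N = (-1, -1/2)
2. R is the centroid of triangle NYH ⇒ R = (0, -1/6)
3. U lies on line RA with RU:UA = 3:1 ⇒ U = (0, 17/24)
2·[UBH] = -17/6, 2·[BAU] = 7/6
[UBH]:[BAU] = -17/6:7/6 = -17/7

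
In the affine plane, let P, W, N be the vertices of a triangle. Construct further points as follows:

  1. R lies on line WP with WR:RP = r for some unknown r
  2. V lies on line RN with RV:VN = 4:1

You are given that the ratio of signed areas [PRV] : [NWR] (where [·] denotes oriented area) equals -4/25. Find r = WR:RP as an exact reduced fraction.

Assign P = (0, 0), W = (1, 0), N = (0, 1) — the answer is frame-independent, so this choice is without loss of generality.
1. With WR:RP = r, write λ = r/(r+1) so R = W + λ·(P−W); R is affine-linear in λ
2. V lies on line RN with RV:VN = 4:1 ⇒ V is an affine combination of earlier points and hence also affine-linear in λ
Every point depending on R is an affine combination of R and λ-independent points, so each such coordinate is linear in λ; the λ² term in each signed area is a multiple of (P−W)×(P−W) = 0, so 2·[PRV] and 2·[NWR] are each linear in λ. Evaluating at λ=0 and λ=1:
  2·[PRV] = -4/5·λ + 4/5,   2·[NWR] = −λ
So [PRV]:[NWR] = (-4/5·λ + 4/5) / (−λ). Setting this equal to -4/25:
  -4/5·λ + 4/5 = -4/25·(−λ)  ⇒  λ = 5/6
Then r = λ/(1−λ) = (5/6)/(1/6) = 5. Check: with r = 5, R = (1/6, 0) and [PRV]:[NWR] = -4/25 as required.

r = 5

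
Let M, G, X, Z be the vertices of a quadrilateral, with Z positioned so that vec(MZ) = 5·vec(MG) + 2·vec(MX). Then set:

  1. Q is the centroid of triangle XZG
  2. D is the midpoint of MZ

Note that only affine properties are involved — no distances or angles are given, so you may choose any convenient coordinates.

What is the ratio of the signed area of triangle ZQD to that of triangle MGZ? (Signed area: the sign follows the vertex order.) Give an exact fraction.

Work in coordinates with M = (0, 0), G = (1, 0), X = (0, 1), Z = (5, 2).
1. Q is the centroid of triangle XZG ⇒ Q = (2, 1)
2. D is the midpoint of MZ ⇒ D = (5/2, 1)
2·[ZQD] = 1/2, 2·[MGZ] = 2
[ZQD]:[MGZ] = 1/2:2 = 1/4

[ZQD]:[MGZ] = 1/4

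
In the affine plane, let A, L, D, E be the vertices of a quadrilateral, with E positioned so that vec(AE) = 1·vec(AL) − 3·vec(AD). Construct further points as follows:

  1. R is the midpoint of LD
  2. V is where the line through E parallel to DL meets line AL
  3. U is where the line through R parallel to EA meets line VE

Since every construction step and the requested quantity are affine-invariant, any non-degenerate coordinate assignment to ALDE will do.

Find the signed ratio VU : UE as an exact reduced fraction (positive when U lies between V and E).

Choose coordinates A = (0, 0), L = (1, 0), D = (0, 1), E = (1, -3).
1. R is the midpoint of LD ⇒ R = (1/2, 1/2)
2. V is where the line through E parallel to DL meets line AL ⇒ V = (-2, 0)
3. U is where the line through R parallel to EA meets line VE ⇒ U = (2, -4)
U = V + t·(E−V) with t = 4/3, so VU:UE = t:(1−t) = 4/3:-1/3

VU:UE = -4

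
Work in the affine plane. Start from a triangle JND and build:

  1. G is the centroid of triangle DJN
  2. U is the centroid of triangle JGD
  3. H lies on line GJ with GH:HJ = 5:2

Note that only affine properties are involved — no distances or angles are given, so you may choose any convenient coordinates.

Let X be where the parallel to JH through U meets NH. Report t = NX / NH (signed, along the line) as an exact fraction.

t = 4/3

Choose coordinates J = (0, 0), N = (1, 0), D = (0, 1).
1. G is the centroid of triangle DJN ⇒ G = (1/3, 1/3)
2. U is the centroid of triangle JGD ⇒ U = (1/9, 4/9)
3. H lies on line GJ with GH:HJ = 5:2 ⇒ H = (2/21, 2/21)
through U parallel to JH: direction (2/21, 2/21); meets NH at X = (-13/63, 8/63)
X = N + t·(H−N) with t = 4/3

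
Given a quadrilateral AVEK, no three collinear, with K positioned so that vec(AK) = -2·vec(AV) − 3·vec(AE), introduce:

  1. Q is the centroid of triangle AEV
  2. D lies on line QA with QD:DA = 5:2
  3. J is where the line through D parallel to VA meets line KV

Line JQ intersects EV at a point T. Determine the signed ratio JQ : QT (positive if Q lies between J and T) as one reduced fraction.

Choose coordinates A = (0, 0), V = (1, 0), E = (0, 1), K = (-2, -3).
1. Q is the centroid of triangle AEV ⇒ Q = (1/3, 1/3)
2. D lies on line QA with QD:DA = 5:2 ⇒ D = (2/21, 2/21)
3. J is where the line through D parallel to VA meets line KV ⇒ J = (23/21, 2/21)
line JQ meets EV at T = (9/11, 2/11)
Q = J + t·(T−J) with t = 11/4, so JQ:QT = 11/4:-7/4

JQ:QT = -11/7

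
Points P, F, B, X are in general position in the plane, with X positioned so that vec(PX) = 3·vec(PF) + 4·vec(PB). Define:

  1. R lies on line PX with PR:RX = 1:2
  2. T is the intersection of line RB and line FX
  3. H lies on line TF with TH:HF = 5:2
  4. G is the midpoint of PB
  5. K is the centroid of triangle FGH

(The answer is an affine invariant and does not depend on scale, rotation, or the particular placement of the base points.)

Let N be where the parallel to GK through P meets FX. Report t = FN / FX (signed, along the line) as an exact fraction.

t = -19/350

Choose coordinates P = (0, 0), F = (1, 0), B = (0, 1), X = (3, 4).
1. R lies on line PX with PR:RX = 1:2 ⇒ R = (1, 4/3)
2. T is the intersection of line RB and line FX ⇒ T = (9/5, 8/5)
3. H lies on line TF with TH:HF = 5:2 ⇒ H = (43/35, 16/35)
4. G is the midpoint of PB ⇒ G = (0, 1/2)
5. K is the centroid of triangle FGH ⇒ K = (26/35, 67/210)
through P parallel to GK: direction (26/35, -19/105); meets FX at N = (156/175, -38/175)
N = F + t·(X−F) with t = -19/350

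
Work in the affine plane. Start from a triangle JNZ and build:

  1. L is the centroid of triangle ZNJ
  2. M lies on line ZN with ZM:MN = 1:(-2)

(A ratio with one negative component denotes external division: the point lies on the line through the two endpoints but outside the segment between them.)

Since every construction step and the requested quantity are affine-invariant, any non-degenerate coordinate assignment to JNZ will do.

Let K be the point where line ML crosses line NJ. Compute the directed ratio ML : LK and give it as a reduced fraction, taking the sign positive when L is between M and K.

ML:LK = 5

Choose coordinates J = (0, 0), N = (1, 0), Z = (0, 1).
1. L is the centroid of triangle ZNJ ⇒ L = (1/3, 1/3)
2. M lies on line ZN with ZM:MN = 1:(-2) ⇒ M = (-1, 2)
line ML meets NJ at K = (3/5, 0)
L = M + t·(K−M) with t = 5/6, so ML:LK = 5/6:1/6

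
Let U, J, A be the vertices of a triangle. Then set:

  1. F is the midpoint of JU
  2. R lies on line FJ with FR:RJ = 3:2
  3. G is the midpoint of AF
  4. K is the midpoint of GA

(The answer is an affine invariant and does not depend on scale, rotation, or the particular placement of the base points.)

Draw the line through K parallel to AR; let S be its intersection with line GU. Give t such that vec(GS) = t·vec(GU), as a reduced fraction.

t = -3/26

Choose coordinates U = (0, 0), J = (1, 0), A = (0, 1).
1. F is the midpoint of JU ⇒ F = (1/2, 0)
2. R lies on line FJ with FR:RJ = 3:2 ⇒ R = (4/5, 0)
3. G is the midpoint of AF ⇒ G = (1/4, 1/2)
4. K is the midpoint of GA ⇒ K = (1/8, 3/4)
through K parallel to AR: direction (4/5, -1); meets GU at S = (29/104, 29/52)
S = G + t·(U−G) with t = -3/26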